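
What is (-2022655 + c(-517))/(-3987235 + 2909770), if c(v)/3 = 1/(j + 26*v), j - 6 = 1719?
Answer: 23699448638/12624657405 ≈ 1.8772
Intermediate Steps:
j = 1725 (j = 6 + 1719 = 1725)
c(v) = 3/(1725 + 26*v)
(-2022655 + c(-517))/(-3987235 + 2909770) = (-2022655 + 3/(1725 + 26*(-517)))/(-3987235 + 2909770) = (-2022655 + 3/(1725 - 13442))/(-1077465) = (-2022655 + 3/(-11717))*(-1/1077465) = (-2022655 + 3*(-1/11717))*(-1/1077465) = (-2022655 - 3/11717)*(-1/1077465) = -23699448638/11717*(-1/1077465) = 23699448638/12624657405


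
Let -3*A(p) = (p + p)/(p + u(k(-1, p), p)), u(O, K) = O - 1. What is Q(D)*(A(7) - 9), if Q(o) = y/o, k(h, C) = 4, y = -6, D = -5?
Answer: -284/25 ≈ -11.360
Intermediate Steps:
u(O, K) = -1 + O
Q(o) = -6/o
A(p) = -2*p/(3*(3 + p)) (A(p) = -(p + p)/(3*(p + (-1 + 4))) = -2*p/(3*(p + 3)) = -2*p/(3*(3 + p)))
Q(D)*(A(7) - 9) = (-6/(-5))*(-2*7/(9 + 3*7) - 9) = (-6*(-⅕))*(-2*7/(9 + 21) - 9) = 6*(-2*7/30 - 9)/5 = 6*(-2*7*1/30 - 9)/5 = 6*(-7/15 - 9)/5 = (6/5)*(-142/15) = -284/25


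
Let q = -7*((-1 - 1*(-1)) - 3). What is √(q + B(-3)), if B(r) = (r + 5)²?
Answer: 5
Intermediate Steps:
B(r) = (5 + r)²
q = 21 (q = -7*((-1 + 1) - 3) = -7*(0 - 3) = -7*(-3) = 21)
√(q + B(-3)) = √(21 + (5 - 3)²) = √(21 + 2²) = √(21 + 4) = √25 = 5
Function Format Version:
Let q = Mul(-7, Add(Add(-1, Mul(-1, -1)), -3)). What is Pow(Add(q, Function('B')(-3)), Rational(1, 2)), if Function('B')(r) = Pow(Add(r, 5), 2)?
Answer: 5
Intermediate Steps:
Function('B')(r) = Pow(Add(5, r), 2)
q = 21 (q = Mul(-7, Add(Add(-1, 1), -3)) = Mul(-7, Add(0, -3)) = Mul(-7, -3) = 21)
Pow(Add(q, Function('B')(-3)), Rational(1, 2)) = Pow(Add(21, Pow(Add(5, -3), 2)), Rational(1, 2)) = Pow(Add(21, Pow(2, 2)), Rational(1, 2)) = Pow(Add(21, 4), Rational(1, 2)) = Pow(25, Rational(1, 2)) = 5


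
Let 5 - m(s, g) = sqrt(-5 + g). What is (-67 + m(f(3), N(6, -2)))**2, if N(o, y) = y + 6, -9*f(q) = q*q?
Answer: (62 + I)**2 ≈ 3843.0 + 124.0*I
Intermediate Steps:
f(q) = -q**2/9 (f(q) = -q*q/9 = -q**2/9)
N(o, y) = 6 + y
m(s, g) = 5 - sqrt(-5 + g)
(-67 + m(f(3), N(6, -2)))**2 = (-67 + (5 - sqrt(-5 + (6 - 2))))**2 = (-67 + (5 - sqrt(-5 + 4)))**2 = (-67 + (5 - sqrt(-1)))**2 = (-67 + (5 - I))**2 = (-62 - I)**2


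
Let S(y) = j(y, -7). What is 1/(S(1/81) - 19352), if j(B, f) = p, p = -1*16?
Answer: -1/19368 ≈ -5.1632e-5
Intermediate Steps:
p = -16
j(B, f) = -16
S(y) = -16
1/(S(1/81) - 19352) = 1/(-16 - 19352) = 1/(-19368) = -1/19368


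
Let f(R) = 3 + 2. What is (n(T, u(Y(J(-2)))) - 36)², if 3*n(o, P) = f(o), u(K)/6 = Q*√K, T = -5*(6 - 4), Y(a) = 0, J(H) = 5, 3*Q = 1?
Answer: 10609/9 ≈ 1178.8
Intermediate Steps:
Q = ⅓ (Q = (⅓)*1 = ⅓ ≈ 0.33333)
T = -10 (T = -5*2 = -10)
u(K) = 2*√K (u(K) = 6*(√K/3) = 2*√K)
f(R) = 5
n(o, P) = 5/3 (n(o, P) = (⅓)*5 = 5/3)
(n(T, u(Y(J(-2)))) - 36)² = (5/3 - 36)² = (-103/3)² = 10609/9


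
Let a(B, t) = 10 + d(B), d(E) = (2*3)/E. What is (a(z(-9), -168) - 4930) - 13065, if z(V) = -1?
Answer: -17991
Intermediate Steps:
d(E) = 6/E
a(B, t) = 10 + 6/B
(a(z(-9), -168) - 4930) - 13065 = ((10 + 6/(-1)) - 4930) - 13065 = ((10 + 6*(-1)) - 4930) - 13065 = ((10 - 6) - 4930) - 13065 = (4 - 4930) - 13065 = -4926 - 13065 = -17991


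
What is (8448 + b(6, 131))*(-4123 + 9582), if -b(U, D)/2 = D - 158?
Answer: 46412418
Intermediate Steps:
b(U, D) = 316 - 2*D (b(U, D) = -2*(D - 158) = -2*(-158 + D) = 316 - 2*D)
(8448 + b(6, 131))*(-4123 + 9582) = (8448 + (316 - 2*131))*(-4123 + 9582) = (8448 + (316 - 262))*5459 = (8448 + 54)*5459 = 8502*5459 = 46412418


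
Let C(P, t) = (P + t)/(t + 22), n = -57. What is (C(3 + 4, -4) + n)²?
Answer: 116281/36 ≈ 3230.0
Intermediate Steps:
C(P, t) = (P + t)/(22 + t)
(C(3 + 4, -4) + n)² = (((3 + 4) - 4)/(22 - 4) - 57)² = ((7 - 4)/18 - 57)² = ((1/18)*3 - 57)² = (⅙ - 57)² = (-341/6)² = 116281/36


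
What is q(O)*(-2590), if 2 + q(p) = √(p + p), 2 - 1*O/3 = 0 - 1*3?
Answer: 5180 - 2590*√30 ≈ -9006.0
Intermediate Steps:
O = 15 (O = 6 - 3*(0 - 1*3) = 6 - 3*(0 - 3) = 6 - 3*(-3) = 6 + 9 = 15)
q(p) = -2 + √2*√p (q(p) = -2 + √(p + p) = -2 + √(2*p) = -2 + √2*√p)
q(O)*(-2590) = (-2 + √2*√15)*(-2590) = (-2 + √30)*(-2590) = 5180 - 2590*√30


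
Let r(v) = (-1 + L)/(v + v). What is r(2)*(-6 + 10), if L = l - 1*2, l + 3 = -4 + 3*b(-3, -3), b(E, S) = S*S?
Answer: 17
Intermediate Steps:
b(E, S) = S**2
l = 20 (l = -3 + (-4 + 3*(-3)**2) = -3 + (-4 + 3*9) = -3 + (-4 + 27) = -3 + 23 = 20)
L = 18 (L = 20 - 1*2 = 20 - 2 = 18)
r(v) = 17/(2*v) (r(v) = (-1 + 18)/(v + v) = 17/((2*v)) = 17*(1/(2*v)) = 17/(2*v))
r(2)*(-6 + 10) = ((17/2)/2)*(-6 + 10) = ((17/2)*(1/2))*4 = (17/4)*4 = 17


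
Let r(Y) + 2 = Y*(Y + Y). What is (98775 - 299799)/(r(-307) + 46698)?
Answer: -33504/39199 ≈ -0.85472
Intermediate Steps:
r(Y) = -2 + 2*Y² (r(Y) = -2 + Y*(Y + Y) = -2 + Y*(2*Y) = -2 + 2*Y²)
(98775 - 299799)/(r(-307) + 46698) = (98775 - 299799)/((-2 + 2*(-307)²) + 46698) = -201024/((-2 + 2*94249) + 46698) = -201024/((-2 + 188498) + 46698) = -201024/(188496 + 46698) = -201024/235194 = -201024*1/235194 = -33504/39199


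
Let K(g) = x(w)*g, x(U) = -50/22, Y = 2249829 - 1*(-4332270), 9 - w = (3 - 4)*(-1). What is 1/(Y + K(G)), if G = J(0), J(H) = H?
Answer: 1/6582099 ≈ 1.5193e-7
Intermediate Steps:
w = 8 (w = 9 - (3 - 4)*(-1) = 9 - (-1)*(-1) = 9 - 1*1 = 9 - 1 = 8)
G = 0
Y = 6582099 (Y = 2249829 + 4332270 = 6582099)
x(U) = -25/11 (x(U) = -50*1/22 = -25/11)
K(g) = -25*g/11
1/(Y + K(G)) = 1/(6582099 - 25/11*0) = 1/(6582099 + 0) = 1/6582099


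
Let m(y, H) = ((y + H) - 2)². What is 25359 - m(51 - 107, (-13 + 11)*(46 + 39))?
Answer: -26625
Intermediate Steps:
m(y, H) = (-2 + H + y)² (m(y, H) = ((H + y) - 2)² = (-2 + H + y)²)
25359 - m(51 - 107, (-13 + 11)*(46 + 39)) = 25359 - (-2 + (-13 + 11)*(46 + 39) + (51 - 107))² = 25359 - (-2 - 2*85 - 56)² = 25359 - (-2 - 170 - 56)² = 25359 - 1*(-228)² = 25359 - 1*51984 = 25359 - 51984 = -26625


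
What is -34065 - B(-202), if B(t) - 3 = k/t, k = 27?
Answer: -6881709/202 ≈ -34068.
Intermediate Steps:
B(t) = 3 + 27/t
-34065 - B(-202) = -34065 - (3 + 27/(-202)) = -34065 - (3 + 27*(-1/202)) = -34065 - (3 - 27/202) = -34065 - 1*579/202 = -34065 - 579/202 = -6881709/202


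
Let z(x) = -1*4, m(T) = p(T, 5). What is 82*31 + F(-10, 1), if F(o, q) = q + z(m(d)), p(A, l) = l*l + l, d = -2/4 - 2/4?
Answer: 2539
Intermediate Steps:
d = -1 (d = -2*1/4 - 2*1/4 = -1/2 - 1/2 = -1)
p(A, l) = l + l**2 (p(A, l) = l**2 + l = l + l**2)
m(T) = 30 (m(T) = 5*(1 + 5) = 5*6 = 30)
z(x) = -4
F(o, q) = -4 + q (F(o, q) = q - 4 = -4 + q)
82*31 + F(-10, 1) = 82*31 + (-4 + 1) = 2542 - 3 = 2539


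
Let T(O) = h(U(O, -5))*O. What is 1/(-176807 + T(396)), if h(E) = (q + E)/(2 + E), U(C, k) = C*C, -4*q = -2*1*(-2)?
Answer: -78409/13832210693 ≈ -5.6686e-6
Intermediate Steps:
q = -1 (q = -(-2*1)*(-2)/4 = -(-1)*(-2)/2 = -1/4*4 = -1)
U(C, k) = C**2
h(E) = (-1 + E)/(2 + E)
T(O) = O*(-1 + O**2)/(2 + O**2) (T(O) = ((-1 + O**2)/(2 + O**2))*O = O*(-1 + O**2)/(2 + O**2))
1/(-176807 + T(396)) = 1/(-176807 + (396**3 - 1*396)/(2 + 396**2)) = 1/(-176807 + (62099136 - 396)/(2 + 156816)) = 1/(-176807 + 62098740/156818) = 1/(-176807 + (1/156818)*62098740) = 1/(-176807 + 31049370/78409) = 1/(-13832210693/78409) = -78409/13832210693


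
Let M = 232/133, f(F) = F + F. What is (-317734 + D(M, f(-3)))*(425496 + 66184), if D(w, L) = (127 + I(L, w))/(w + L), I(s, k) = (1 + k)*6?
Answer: -44215928106000/283 ≈ -1.5624e+11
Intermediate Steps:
f(F) = 2*F
M = 232/133 (M = 232*(1/133) = 232/133 ≈ 1.7444)
I(s, k) = 6 + 6*k
D(w, L) = (133 + 6*w)/(L + w) (D(w, L) = (127 + (6 + 6*w))/(w + L) = (133 + 6*w)/(L + w))
(-317734 + D(M, f(-3)))*(425496 + 66184) = (-317734 + (133 + 6*(232/133))/(2*(-3) + 232/133))*(425496 + 66184) = (-317734 + (133 + 1392/133)/(-6 + 232/133))*491680 = (-317734 + (19081/133)/(-566/133))*491680 = (-317734 - 133/566*19081/133)*491680 = (-317734 - 19081/566)*491680 = -179856525/566*491680 = -44215928106000/283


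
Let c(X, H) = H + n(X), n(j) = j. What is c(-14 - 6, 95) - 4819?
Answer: -4744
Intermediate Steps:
c(X, H) = H + X
c(-14 - 6, 95) - 4819 = (95 + (-14 - 6)) - 4819 = (95 - 20) - 4819 = 75 - 4819 = -4744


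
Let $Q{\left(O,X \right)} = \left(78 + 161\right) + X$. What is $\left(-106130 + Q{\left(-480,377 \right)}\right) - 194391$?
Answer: $-299905$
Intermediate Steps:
$Q{\left(O,X \right)} = 239 + X$
$\left(-106130 + Q{\left(-480,377 \right)}\right) - 194391 = \left(-106130 + \left(239 + 377\right)\right) - 194391 = \left(-106130 + 616\right) - 194391 = -105514 - 194391 = -299905$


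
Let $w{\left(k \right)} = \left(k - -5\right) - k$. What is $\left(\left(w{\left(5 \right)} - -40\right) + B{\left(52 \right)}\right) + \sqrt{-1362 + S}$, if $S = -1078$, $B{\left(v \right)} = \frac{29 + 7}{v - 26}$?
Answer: $\frac{603}{13} + 2 i \sqrt{610} \approx 46.385 + 49.396 i$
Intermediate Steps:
$B{\left(v \right)} = \frac{36}{-26 + v}$
$w{\left(k \right)} = 5$ ($w{\left(k \right)} = \left(k + 5\right) - k = \left(5 + k\right) - k = 5$)
$\left(\left(w{\left(5 \right)} - -40\right) + B{\left(52 \right)}\right) + \sqrt{-1362 + S} = \left(\left(5 - -40\right) + \frac{36}{-26 + 52}\right) + \sqrt{-1362 - 1078} = \left(\left(5 + 40\right) + \frac{36}{26}\right) + \sqrt{-2440} = \left(45 + 36 \cdot \frac{1}{26}\right) + 2 i \sqrt{610} = \left(45 + \frac{18}{13}\right) + 2 i \sqrt{610} = \frac{603}{13} + 2 i \sqrt{610}$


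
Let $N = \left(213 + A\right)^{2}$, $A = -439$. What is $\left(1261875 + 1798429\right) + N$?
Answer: $3111380$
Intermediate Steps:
$N = 51076$ ($N = \left(213 - 439\right)^{2} = \left(-226\right)^{2} = 51076$)
$\left(1261875 + 1798429\right) + N = \left(1261875 + 1798429\right) + 51076 = 3060304 + 51076 = 3111380$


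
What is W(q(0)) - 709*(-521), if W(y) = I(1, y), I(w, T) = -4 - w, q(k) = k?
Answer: 369384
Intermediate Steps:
W(y) = -5 (W(y) = -4 - 1*1 = -4 - 1 = -5)
W(q(0)) - 709*(-521) = -5 - 709*(-521) = -5 + 369389 = 369384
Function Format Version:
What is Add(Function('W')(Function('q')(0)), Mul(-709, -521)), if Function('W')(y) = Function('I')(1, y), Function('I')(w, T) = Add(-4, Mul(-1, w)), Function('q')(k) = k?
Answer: 369384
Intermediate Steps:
Function('W')(y) = -5 (Function('W')(y) = Add(-4, Mul(-1, 1)) = Add(-4, -1) = -5)
Add(Function('W')(Function('q')(0)), Mul(-709, -521)) = Add(-5, Mul(-709, -521)) = Add(-5, 369389) = 369384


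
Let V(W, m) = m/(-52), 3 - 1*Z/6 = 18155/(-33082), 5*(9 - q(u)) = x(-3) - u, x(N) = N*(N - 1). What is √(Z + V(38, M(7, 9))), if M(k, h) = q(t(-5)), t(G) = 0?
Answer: 3*√10874329551995/2150330 ≈ 4.6006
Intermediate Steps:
x(N) = N*(-1 + N)
q(u) = 33/5 + u/5 (q(u) = 9 - (-3*(-1 - 3) - u)/5 = 9 - (-3*(-4) - u)/5 = 9 - (12 - u)/5 = 9 + (-12/5 + u/5) = 33/5 + u/5)
M(k, h) = 33/5 (M(k, h) = 33/5 + (⅕)*0 = 33/5 + 0 = 33/5)
Z = 352203/16541 (Z = 18 - 108930/(-33082) = 18 - 108930*(-1)/33082 = 18 - 6*(-18155/33082) = 18 + 54465/16541 = 352203/16541 ≈ 21.293)
V(W, m) = -m/52 (V(W, m) = m*(-1/52) = -m/52)
√(Z + V(38, M(7, 9))) = √(352203/16541 - 1/52*33/5) = √(352203/16541 - 33/260) = √(91026927/4300660) = 3*√10874329551995/2150330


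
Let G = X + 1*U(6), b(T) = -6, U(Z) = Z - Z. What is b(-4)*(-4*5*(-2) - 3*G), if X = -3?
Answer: -294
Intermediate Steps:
U(Z) = 0
G = -3 (G = -3 + 1*0 = -3 + 0 = -3)
b(-4)*(-4*5*(-2) - 3*G) = -6*(-4*5*(-2) - 3*(-3)) = -6*(-20*(-2) + 9) = -6*(40 + 9) = -6*49 = -294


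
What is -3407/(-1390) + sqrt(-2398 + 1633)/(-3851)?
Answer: 3407/1390 - 3*I*sqrt(85)/3851 ≈ 2.4511 - 0.0071822*I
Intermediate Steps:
-3407/(-1390) + sqrt(-2398 + 1633)/(-3851) = -3407*(-1/1390) + sqrt(-765)*(-1/3851) = 3407/1390 + (3*I*sqrt(85))*(-1/3851) = 3407/1390 - 3*I*sqrt(85)/3851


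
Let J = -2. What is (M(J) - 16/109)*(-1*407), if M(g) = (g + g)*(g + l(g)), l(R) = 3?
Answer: 183964/109 ≈ 1687.7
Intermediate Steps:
M(g) = 2*g*(3 + g) (M(g) = (g + g)*(g + 3) = (2*g)*(3 + g) = 2*g*(3 + g))
(M(J) - 16/109)*(-1*407) = (2*(-2)*(3 - 2) - 16/109)*(-1*407) = (2*(-2)*1 - 16*1/109)*(-407) = (-4 - 16/109)*(-407) = -452/109*(-407) = 183964/109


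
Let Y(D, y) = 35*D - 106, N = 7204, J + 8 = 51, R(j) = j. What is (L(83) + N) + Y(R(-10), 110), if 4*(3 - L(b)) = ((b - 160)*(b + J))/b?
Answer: 1125517/166 ≈ 6780.2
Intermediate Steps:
J = 43 (J = -8 + 51 = 43)
L(b) = 3 - (-160 + b)*(43 + b)/(4*b) (L(b) = 3 - (b - 160)*(b + 43)/(4*b) = 3 - (-160 + b)*(43 + b)/(4*b))
Y(D, y) = -106 + 35*D
(L(83) + N) + Y(R(-10), 110) = ((¼)*(6880 - 1*83*(-129 + 83))/83 + 7204) + (-106 + 35*(-10)) = ((¼)*(1/83)*(6880 - 1*83*(-46)) + 7204) + (-106 - 350) = ((¼)*(1/83)*(6880 + 3818) + 7204) - 456 = ((¼)*(1/83)*10698 + 7204) - 456 = (5349/166 + 7204) - 456 = 1201213/166 - 456 = 1125517/166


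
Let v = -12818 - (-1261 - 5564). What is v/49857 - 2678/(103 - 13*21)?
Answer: 66249118/4237845 ≈ 15.633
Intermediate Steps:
v = -5993 (v = -12818 - 1*(-6825) = -12818 + 6825 = -5993)
v/49857 - 2678/(103 - 13*21) = -5993/49857 - 2678/(103 - 13*21) = -5993*1/49857 - 2678/(103 - 273) = -5993/49857 - 2678/(-170) = -5993/49857 - 2678*(-1/170) = -5993/49857 + 1339/85 = 66249118/4237845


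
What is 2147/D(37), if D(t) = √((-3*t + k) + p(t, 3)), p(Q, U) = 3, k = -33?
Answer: -2147*I*√141/141 ≈ -180.81*I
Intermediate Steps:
D(t) = √(-30 - 3*t) (D(t) = √((-3*t - 33) + 3) = √((-33 - 3*t) + 3) = √(-30 - 3*t))
2147/D(37) = 2147/(√(-30 - 3*37)) = 2147/(√(-30 - 111)) = 2147/(√(-141)) = 2147/((I*√141)) = 2147*(-I*√141/141) = -2147*I*√141/141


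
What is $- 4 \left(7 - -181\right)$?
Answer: $-752$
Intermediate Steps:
$- 4 \left(7 - -181\right) = - 4 \left(7 + 181\right) = \left(-4\right) 188 = -752$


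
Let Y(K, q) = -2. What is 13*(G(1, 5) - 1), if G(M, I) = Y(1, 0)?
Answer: -39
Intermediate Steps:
G(M, I) = -2
13*(G(1, 5) - 1) = 13*(-2 - 1) = 13*(-3) = -39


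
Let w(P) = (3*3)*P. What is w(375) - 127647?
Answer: -124272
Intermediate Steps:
w(P) = 9*P
w(375) - 127647 = 9*375 - 127647 = 3375 - 127647 = -124272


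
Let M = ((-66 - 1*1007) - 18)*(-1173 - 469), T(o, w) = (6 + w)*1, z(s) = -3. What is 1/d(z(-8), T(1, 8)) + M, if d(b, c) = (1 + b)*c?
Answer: 50159815/28 ≈ 1.7914e+6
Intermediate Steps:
T(o, w) = 6 + w
M = 1791422 (M = ((-66 - 1007) - 18)*(-1642) = (-1073 - 18)*(-1642) = -1091*(-1642) = 1791422)
d(b, c) = c*(1 + b)
1/d(z(-8), T(1, 8)) + M = 1/((6 + 8)*(1 - 3)) + 1791422 = 1/(14*(-2)) + 1791422 = 1/(-28) + 1791422 = -1/28 + 1791422 = 50159815/28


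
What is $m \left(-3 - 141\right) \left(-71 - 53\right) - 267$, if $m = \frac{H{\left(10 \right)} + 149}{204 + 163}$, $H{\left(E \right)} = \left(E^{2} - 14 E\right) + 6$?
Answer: $\frac{1955451}{367} \approx 5328.2$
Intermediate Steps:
$H{\left(E \right)} = 6 + E^{2} - 14 E$
$m = \frac{115}{367}$ ($m = \frac{\left(6 + 10^{2} - 140\right) + 149}{204 + 163} = \frac{\left(6 + 100 - 140\right) + 149}{367} = \left(-34 + 149\right) \frac{1}{367} = 115 \cdot \frac{1}{367} = \frac{115}{367} \approx 0.31335$)
$m \left(-3 - 141\right) \left(-71 - 53\right) - 267 = \frac{115 \left(-3 - 141\right) \left(-71 - 53\right)}{367} - 267 = \frac{115 \left(\left(-144\right) \left(-124\right)\right)}{367} - 267 = \frac{115}{367} \cdot 17856 - 267 = \frac{2053440}{367} - 267 = \frac{1955451}{367}$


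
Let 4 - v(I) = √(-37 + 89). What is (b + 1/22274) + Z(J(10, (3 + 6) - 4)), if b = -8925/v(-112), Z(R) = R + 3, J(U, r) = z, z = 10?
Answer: 67133839/66822 + 2975*√13/6 ≈ 2792.4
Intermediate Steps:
v(I) = 4 - 2*√13 (v(I) = 4 - √(-37 + 89) = 4 - √52 = 4 - 2*√13)
J(U, r) = 10
Z(R) = 3 + R
b = -8925/(4 - 2*√13) ≈ 2779.4
(b + 1/22274) + Z(J(10, (3 + 6) - 4)) = ((2975/3 + 2975*√13/6) + 1/22274) + (3 + 10) = ((2975/3 + 2975*√13/6) + 1/22274) + 13 = (66265153/66822 + 2975*√13/6) + 13 = 67133839/66822 + 2975*√13/6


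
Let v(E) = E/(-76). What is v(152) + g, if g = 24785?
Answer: 24783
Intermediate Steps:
v(E) = -E/76 (v(E) = E*(-1/76) = -E/76)
v(152) + g = -1/76*152 + 24785 = -2 + 24785 = 24783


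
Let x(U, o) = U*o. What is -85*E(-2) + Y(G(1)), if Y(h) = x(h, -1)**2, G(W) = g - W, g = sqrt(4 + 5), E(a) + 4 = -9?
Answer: 1109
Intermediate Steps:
E(a) = -13 (E(a) = -4 - 9 = -13)
g = 3 (g = sqrt(9) = 3)
G(W) = 3 - W
Y(h) = h**2 (Y(h) = (h*(-1))**2 = (-h)**2 = h**2)
-85*E(-2) + Y(G(1)) = -85*(-13) + (3 - 1*1)**2 = 1105 + (3 - 1)**2 = 1105 + 2**2 = 1105 + 4 = 1109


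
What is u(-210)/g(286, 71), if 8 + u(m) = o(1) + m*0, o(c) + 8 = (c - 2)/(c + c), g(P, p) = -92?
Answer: 33/184 ≈ 0.17935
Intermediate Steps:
o(c) = -8 + (-2 + c)/(2*c) (o(c) = -8 + (c - 2)/(c + c) = -8 + (-2 + c)/((2*c)) = -8 + (-2 + c)*(1/(2*c)) = -8 + (-2 + c)/(2*c))
u(m) = -33/2 (u(m) = -8 + ((-15/2 - 1/1) + m*0) = -8 + ((-15/2 - 1*1) + 0) = -8 + ((-15/2 - 1) + 0) = -8 + (-17/2 + 0) = -8 - 17/2 = -33/2)
u(-210)/g(286, 71) = -33/2/(-92) = -33/2*(-1/92) = 33/184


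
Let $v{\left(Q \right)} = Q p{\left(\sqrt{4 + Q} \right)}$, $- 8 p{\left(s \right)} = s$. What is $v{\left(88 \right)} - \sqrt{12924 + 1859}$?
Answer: $- \sqrt{14783} - 22 \sqrt{23} \approx -227.09$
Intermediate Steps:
$p{\left(s \right)} = - \frac{s}{8}$
$v{\left(Q \right)} = - \frac{Q \sqrt{4 + Q}}{8}$ ($v{\left(Q \right)} = Q \left(- \frac{\sqrt{4 + Q}}{8}\right) = - \frac{Q \sqrt{4 + Q}}{8}$)
$v{\left(88 \right)} - \sqrt{12924 + 1859} = \left(- \frac{1}{8}\right) 88 \sqrt{4 + 88} - \sqrt{12924 + 1859} = \left(- \frac{1}{8}\right) 88 \sqrt{92} - \sqrt{14783} = \left(- \frac{1}{8}\right) 88 \cdot 2 \sqrt{23} - \sqrt{14783} = - 22 \sqrt{23} - \sqrt{14783} = - \sqrt{14783} - 22 \sqrt{23}$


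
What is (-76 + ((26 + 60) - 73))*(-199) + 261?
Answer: 12798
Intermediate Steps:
(-76 + ((26 + 60) - 73))*(-199) + 261 = (-76 + (86 - 73))*(-199) + 261 = (-76 + 13)*(-199) + 261 = -63*(-199) + 261 = 12537 + 261 = 12798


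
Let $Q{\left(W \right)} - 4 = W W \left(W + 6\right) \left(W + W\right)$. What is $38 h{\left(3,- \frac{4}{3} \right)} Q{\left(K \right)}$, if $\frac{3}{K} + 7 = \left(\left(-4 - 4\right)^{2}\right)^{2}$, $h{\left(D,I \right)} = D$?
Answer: $\frac{1573795381621428}{3451305657361} \approx 456.0$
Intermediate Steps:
$K = \frac{1}{1363}$ ($K = \frac{3}{-7 + \left(\left(-4 - 4\right)^{2}\right)^{2}} = \frac{3}{-7 + \left(\left(-8\right)^{2}\right)^{2}} = \frac{3}{-7 + 64^{2}} = \frac{3}{-7 + 4096} = \frac{3}{4089} = 3 \cdot \frac{1}{4089} = \frac{1}{1363} \approx 0.00073368$)
$Q{\left(W \right)} = 4 + 2 W^{3} \left(6 + W\right)$ ($Q{\left(W \right)} = 4 + W W \left(W + 6\right) \left(W + W\right) = 4 + W^{2} \left(6 + W\right) 2 W = 4 + W^{2} \cdot 2 W \left(6 + W\right) = 4 + 2 W^{3} \left(6 + W\right)$)
$38 h{\left(3,- \frac{4}{3} \right)} Q{\left(K \right)} = 38 \cdot 3 \left(4 + \frac{2}{3451305657361} + \frac{12}{2532139147}\right) = 114 \left(4 + 2 \cdot \frac{1}{3451305657361} + 12 \cdot \frac{1}{2532139147}\right) = 114 \left(4 + \frac{2}{3451305657361} + \frac{12}{2532139147}\right) = 114 \cdot \frac{13805222645802}{3451305657361} = \frac{1573795381621428}{3451305657361}$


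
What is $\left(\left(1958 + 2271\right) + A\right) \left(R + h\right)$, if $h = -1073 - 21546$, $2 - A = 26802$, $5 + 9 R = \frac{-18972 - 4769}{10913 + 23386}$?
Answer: $\frac{157601487577015}{308691} \approx 5.1055 \cdot 10^{8}$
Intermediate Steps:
$R = - \frac{195236}{308691}$ ($R = - \frac{5}{9} + \frac{\left(-18972 - 4769\right) \frac{1}{10913 + 23386}}{9} = - \frac{5}{9} + \frac{\left(-23741\right) \frac{1}{34299}}{9} = - \frac{5}{9} + \frac{1}{9} \left(- \frac{23741}{34299}\right) = - \frac{5}{9} - \frac{23741}{308691} = - \frac{195236}{308691} \approx -0.63246$)
$A = -26800$ ($A = 2 - 26802 = -26800$)
$h = -22619$ ($h = -1073 - 21546 = -22619$)
$\left(\left(1958 + 2271\right) + A\right) \left(R + h\right) = \left(\left(1958 + 2271\right) - 26800\right) \left(- \frac{195236}{308691} - 22619\right) = \left(4229 - 26800\right) \left(- \frac{6982476965}{308691}\right) = \left(-22571\right) \left(- \frac{6982476965}{308691}\right) = \frac{157601487577015}{308691}$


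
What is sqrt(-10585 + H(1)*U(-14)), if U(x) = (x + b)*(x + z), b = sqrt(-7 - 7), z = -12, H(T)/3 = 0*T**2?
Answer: I*sqrt(10585) ≈ 102.88*I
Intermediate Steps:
H(T) = 0 (H(T) = 3*(0*T**2) = 3*0 = 0)
b = I*sqrt(14) (b = sqrt(-14) = I*sqrt(14) ≈ 3.7417*I)
U(x) = (-12 + x)*(x + I*sqrt(14)) (U(x) = (x + I*sqrt(14))*(x - 12) = (x + I*sqrt(14))*(-12 + x) = (-12 + x)*(x + I*sqrt(14)))
sqrt(-10585 + H(1)*U(-14)) = sqrt(-10585 + 0*((-14)**2 - 12*(-14) - 12*I*sqrt(14) + I*(-14)*sqrt(14))) = sqrt(-10585 + 0*(196 + 168 - 12*I*sqrt(14) - 14*I*sqrt(14))) = sqrt(-10585 + 0*(364 - 26*I*sqrt(14))) = sqrt(-10585 + 0) = sqrt(-10585) = I*sqrt(10585)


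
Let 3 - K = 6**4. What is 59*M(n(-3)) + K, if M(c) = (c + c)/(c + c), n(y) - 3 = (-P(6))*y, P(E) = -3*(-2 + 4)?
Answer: -1234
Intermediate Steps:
P(E) = -6 (P(E) = -3*2 = -6)
n(y) = 3 + 6*y (n(y) = 3 + (-1*(-6))*y = 3 + 6*y)
M(c) = 1 (M(c) = (2*c)/((2*c)) = (2*c)*(1/(2*c)) = 1)
K = -1293 (K = 3 - 1*6**4 = 3 - 1*1296 = 3 - 1296 = -1293)
59*M(n(-3)) + K = 59*1 - 1293 = 59 - 1293 = -1234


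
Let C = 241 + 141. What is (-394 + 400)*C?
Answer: 2292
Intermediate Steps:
C = 382
(-394 + 400)*C = (-394 + 400)*382 = 6*382 = 2292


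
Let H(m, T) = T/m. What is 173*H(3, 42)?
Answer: 2422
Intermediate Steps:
173*H(3, 42) = 173*(42/3) = 173*(42*(1/3)) = 173*14 = 2422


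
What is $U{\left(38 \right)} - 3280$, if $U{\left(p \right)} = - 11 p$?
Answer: $-3698$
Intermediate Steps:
$U{\left(38 \right)} - 3280 = \left(-11\right) 38 - 3280 = -418 - 3280 = -3698$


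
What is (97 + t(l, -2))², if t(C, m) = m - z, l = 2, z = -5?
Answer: 10000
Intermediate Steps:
t(C, m) = 5 + m (t(C, m) = m - 1*(-5) = m + 5 = 5 + m)
(97 + t(l, -2))² = (97 + (5 - 2))² = (97 + 3)² = 100² = 10000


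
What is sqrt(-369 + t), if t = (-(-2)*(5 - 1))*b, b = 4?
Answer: I*sqrt(337) ≈ 18.358*I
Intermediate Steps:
t = 32 (t = -(-2)*(5 - 1)*4 = -(-2)*4*4 = -2*(-4)*4 = 8*4 = 32)
sqrt(-369 + t) = sqrt(-369 + 32) = sqrt(-337) = I*sqrt(337)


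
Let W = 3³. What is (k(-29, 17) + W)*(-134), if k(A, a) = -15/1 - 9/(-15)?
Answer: -8442/5 ≈ -1688.4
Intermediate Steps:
W = 27
k(A, a) = -72/5 (k(A, a) = -15*1 - 9*(-1/15) = -15 + ⅗ = -72/5)
(k(-29, 17) + W)*(-134) = (-72/5 + 27)*(-134) = (63/5)*(-134) = -8442/5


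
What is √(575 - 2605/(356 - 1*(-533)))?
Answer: √452118730/889 ≈ 23.918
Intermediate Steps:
√(575 - 2605/(356 - 1*(-533))) = √(575 - 2605/(356 + 533)) = √(575 - 2605/889) = √(508570/889) = √452118730/889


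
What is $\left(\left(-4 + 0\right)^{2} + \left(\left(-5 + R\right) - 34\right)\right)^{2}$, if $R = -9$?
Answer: $1024$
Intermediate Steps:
$\left(\left(-4 + 0\right)^{2} + \left(\left(-5 + R\right) - 34\right)\right)^{2} = \left(\left(-4 + 0\right)^{2} - 48\right)^{2} = \left(\left(-4\right)^{2} - 48\right)^{2} = \left(16 - 48\right)^{2} = \left(-32\right)^{2} = 1024$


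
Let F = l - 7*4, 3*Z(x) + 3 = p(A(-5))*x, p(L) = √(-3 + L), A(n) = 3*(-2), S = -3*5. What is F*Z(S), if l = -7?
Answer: 35 + 525*I ≈ 35.0 + 525.0*I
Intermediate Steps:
S = -15
A(n) = -6
Z(x) = -1 + I*x (Z(x) = -1 + (√(-3 - 6)*x)/3 = -1 + (√(-9)*x)/3 = -1 + ((3*I)*x)/3 = -1 + (3*I*x)/3 = -1 + I*x)
F = -35 (F = -7 - 7*4 = -7 - 28 = -35)
F*Z(S) = -35*(-1 + I*(-15)) = -35*(-1 - 15*I) = 35 + 525*I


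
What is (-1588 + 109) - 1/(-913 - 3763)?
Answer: -6915803/4676 ≈ -1479.0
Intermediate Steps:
(-1588 + 109) - 1/(-913 - 3763) = -1479 - 1/(-4676) = -1479 - 1*(-1/4676) = -1479 + 1/4676 = -6915803/4676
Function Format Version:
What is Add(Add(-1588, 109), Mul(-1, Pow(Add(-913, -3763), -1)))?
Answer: Rational(-6915803, 4676) ≈ -1479.0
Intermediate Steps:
Add(Add(-1588, 109), Mul(-1, Pow(Add(-913, -3763), -1))) = Add(-1479, Mul(-1, Pow(-4676, -1))) = Add(-1479, Mul(-1, Rational(-1, 4676))) = Add(-1479, Rational(1, 4676)) = Rational(-6915803, 4676)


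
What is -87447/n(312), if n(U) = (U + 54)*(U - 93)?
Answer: -29149/26718 ≈ -1.0910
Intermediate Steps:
n(U) = (-93 + U)*(54 + U) (n(U) = (54 + U)*(-93 + U) = (-93 + U)*(54 + U))
-87447/n(312) = -87447/(-5022 + 312² - 39*312) = -87447/(-5022 + 97344 - 12168) = -87447/80154 = -87447*1/80154 = -29149/26718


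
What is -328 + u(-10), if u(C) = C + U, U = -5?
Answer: -343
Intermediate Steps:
u(C) = -5 + C (u(C) = C - 5 = -5 + C)
-328 + u(-10) = -328 + (-5 - 10) = -328 - 15 = -343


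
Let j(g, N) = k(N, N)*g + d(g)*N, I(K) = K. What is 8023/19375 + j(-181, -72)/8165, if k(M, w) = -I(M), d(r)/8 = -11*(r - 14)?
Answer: -4825037441/31639375 ≈ -152.50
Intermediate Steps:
d(r) = 1232 - 88*r (d(r) = 8*(-11*(r - 14)) = 8*(-11*(-14 + r)) = 8*(154 - 11*r) = 1232 - 88*r)
k(M, w) = -M
j(g, N) = N*(1232 - 88*g) - N*g (j(g, N) = (-N)*g + (1232 - 88*g)*N = -N*g + N*(1232 - 88*g) = N*(1232 - 88*g) - N*g)
8023/19375 + j(-181, -72)/8165 = 8023/19375 - 72*(1232 - 89*(-181))/8165 = 8023*(1/19375) - 72*(1232 + 16109)*(1/8165) = 8023/19375 - 72*17341*(1/8165) = 8023/19375 - 1248552*1/8165 = 8023/19375 - 1248552/8165 = -4825037441/31639375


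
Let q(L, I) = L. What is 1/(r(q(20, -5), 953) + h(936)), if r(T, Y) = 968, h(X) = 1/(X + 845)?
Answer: 1781/1724009 ≈ 0.0010331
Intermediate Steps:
h(X) = 1/(845 + X)
1/(r(q(20, -5), 953) + h(936)) = 1/(968 + 1/(845 + 936)) = 1/(968 + 1/1781) = 1/(1724009/1781) = 1781/1724009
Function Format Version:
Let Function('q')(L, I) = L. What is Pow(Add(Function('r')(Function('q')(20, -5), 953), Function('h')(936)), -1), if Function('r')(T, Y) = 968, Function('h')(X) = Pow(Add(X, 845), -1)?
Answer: Rational(1781, 1724009) ≈ 0.0010331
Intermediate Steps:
Function('h')(X) = Pow(Add(845, X), -1)
Pow(Add(Function('r')(Function('q')(20, -5), 953), Function('h')(936)), -1) = Pow(Add(968, Pow(Add(845, 936), -1)), -1) = Pow(Add(968, Pow(1781, -1)), -1) = Pow(Add(968, Rational(1, 1781)), -1) = Pow(Rational(1724009, 1781), -1) = Rational(1781, 1724009)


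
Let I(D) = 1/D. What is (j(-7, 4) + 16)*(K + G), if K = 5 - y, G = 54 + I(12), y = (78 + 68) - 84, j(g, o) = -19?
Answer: 35/4 ≈ 8.7500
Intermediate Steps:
y = 62 (y = 146 - 84 = 62)
G = 649/12 (G = 54 + 1/12 = 649/12 ≈ 54.083)
K = -57 (K = 5 - 1*62 = 5 - 62 = -57)
(j(-7, 4) + 16)*(K + G) = (-19 + 16)*(-57 + 649/12) = -3*(-35/12) = 35/4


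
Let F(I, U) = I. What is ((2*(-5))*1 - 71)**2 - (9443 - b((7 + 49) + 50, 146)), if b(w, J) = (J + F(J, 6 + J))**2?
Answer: 82382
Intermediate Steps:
b(w, J) = 4*J**2 (b(w, J) = (J + J)**2 = (2*J)**2 = 4*J**2)
((2*(-5))*1 - 71)**2 - (9443 - b((7 + 49) + 50, 146)) = ((2*(-5))*1 - 71)**2 - (9443 - 4*146**2) = (-10*1 - 71)**2 - (9443 - 4*21316) = (-10 - 71)**2 - (9443 - 1*85264) = (-81)**2 - (9443 - 85264) = 6561 - 1*(-75821) = 6561 + 75821 = 82382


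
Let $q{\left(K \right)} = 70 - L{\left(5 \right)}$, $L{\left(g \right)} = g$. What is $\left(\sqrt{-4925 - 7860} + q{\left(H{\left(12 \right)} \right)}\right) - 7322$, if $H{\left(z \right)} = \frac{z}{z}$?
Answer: $-7257 + i \sqrt{12785} \approx -7257.0 + 113.07 i$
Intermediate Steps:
$H{\left(z \right)} = 1$
$q{\left(K \right)} = 65$ ($q{\left(K \right)} = 70 - 5 = 65$)
$\left(\sqrt{-4925 - 7860} + q{\left(H{\left(12 \right)} \right)}\right) - 7322 = \left(\sqrt{-4925 - 7860} + 65\right) - 7322 = \left(\sqrt{-12785} + 65\right) - 7322 = \left(i \sqrt{12785} + 65\right) - 7322 = \left(65 + i \sqrt{12785}\right) - 7322 = -7257 + i \sqrt{12785}$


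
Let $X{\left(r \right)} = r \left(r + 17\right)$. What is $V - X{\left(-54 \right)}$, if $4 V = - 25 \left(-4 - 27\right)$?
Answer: $- \frac{7217}{4} \approx -1804.3$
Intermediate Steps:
$X{\left(r \right)} = r \left(17 + r\right)$
$V = \frac{775}{4}$ ($V = \frac{\left(-25\right) \left(-4 - 27\right)}{4} = \frac{\left(-25\right) \left(-31\right)}{4} = \frac{1}{4} \cdot 775 = \frac{775}{4} \approx 193.75$)
$V - X{\left(-54 \right)} = \frac{775}{4} - - 54 \left(17 - 54\right) = \frac{775}{4} - \left(-54\right) \left(-37\right) = \frac{775}{4} - 1998 = - \frac{7217}{4}$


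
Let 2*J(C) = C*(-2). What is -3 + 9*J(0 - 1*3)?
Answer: 24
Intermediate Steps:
J(C) = -C (J(C) = (C*(-2))/2 = (-2*C)/2 = -C)
-3 + 9*J(0 - 1*3) = -3 + 9*(-(0 - 1*3)) = -3 + 9*(-(0 - 3)) = -3 + 9*(-1*(-3)) = -3 + 9*3 = -3 + 27 = 24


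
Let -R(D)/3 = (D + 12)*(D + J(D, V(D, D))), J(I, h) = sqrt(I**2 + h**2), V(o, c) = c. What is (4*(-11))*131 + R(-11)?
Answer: -5731 - 33*sqrt(2) ≈ -5777.7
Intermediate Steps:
R(D) = -3*(12 + D)*(D + sqrt(2)*sqrt(D**2)) (R(D) = -3*(D + 12)*(D + sqrt(D**2 + D**2)) = -3*(12 + D)*(D + sqrt(2*D**2)) = -3*(12 + D)*(D + sqrt(2)*sqrt(D**2)))
(4*(-11))*131 + R(-11) = (4*(-11))*131 + (-36*(-11) - 3*(-11)**2 - 36*sqrt(2)*sqrt((-11)**2) - 3*(-11)*sqrt(2)*sqrt((-11)**2)) = -44*131 + (396 - 3*121 - 36*sqrt(2)*sqrt(121) - 3*(-11)*sqrt(2)*sqrt(121)) = -5764 + (396 - 363 - 36*sqrt(2)*11 - 3*(-11)*sqrt(2)*11) = -5764 + (396 - 363 - 396*sqrt(2) + 363*sqrt(2)) = -5764 + (33 - 33*sqrt(2)) = -5731 - 33*sqrt(2)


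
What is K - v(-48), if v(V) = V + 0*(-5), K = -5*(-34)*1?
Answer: 218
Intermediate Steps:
K = 170 (K = 170*1 = 170)
v(V) = V (v(V) = V + 0 = V)
K - v(-48) = 170 - 1*(-48) = 170 + 48 = 218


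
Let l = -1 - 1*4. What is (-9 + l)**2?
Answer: 196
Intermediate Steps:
l = -5 (l = -1 - 4 = -5)
(-9 + l)**2 = (-9 - 5)**2 = (-14)**2 = 196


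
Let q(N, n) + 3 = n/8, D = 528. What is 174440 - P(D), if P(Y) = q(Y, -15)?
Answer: 1395559/8 ≈ 1.7445e+5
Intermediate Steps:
q(N, n) = -3 + n/8
P(Y) = -39/8 (P(Y) = -3 + (⅛)*(-15) = -3 - 15/8 = -39/8)
174440 - P(D) = 174440 - 1*(-39/8) = 174440 + 39/8 = 1395559/8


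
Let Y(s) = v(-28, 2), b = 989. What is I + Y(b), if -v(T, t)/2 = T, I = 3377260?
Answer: 3377316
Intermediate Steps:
v(T, t) = -2*T
Y(s) = 56 (Y(s) = -2*(-28) = 56)
I + Y(b) = 3377260 + 56 = 3377316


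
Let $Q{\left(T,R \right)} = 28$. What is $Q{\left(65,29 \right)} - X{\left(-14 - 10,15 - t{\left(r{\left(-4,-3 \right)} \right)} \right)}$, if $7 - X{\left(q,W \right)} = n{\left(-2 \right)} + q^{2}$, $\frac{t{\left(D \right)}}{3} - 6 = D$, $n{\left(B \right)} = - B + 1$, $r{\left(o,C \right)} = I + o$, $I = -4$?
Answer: $600$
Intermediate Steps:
$r{\left(o,C \right)} = -4 + o$
$n{\left(B \right)} = 1 - B$
$t{\left(D \right)} = 18 + 3 D$
$X{\left(q,W \right)} = 4 - q^{2}$ ($X{\left(q,W \right)} = 7 - \left(\left(1 - -2\right) + q^{2}\right) = 7 - \left(\left(1 + 2\right) + q^{2}\right) = 7 - \left(3 + q^{2}\right) = 4 - q^{2}$)
$Q{\left(65,29 \right)} - X{\left(-14 - 10,15 - t{\left(r{\left(-4,-3 \right)} \right)} \right)} = 28 - \left(4 - \left(-14 - 10\right)^{2}\right) = 28 - \left(4 - \left(-24\right)^{2}\right) = 28 - \left(4 - 576\right) = 28 - -572 = 28 + 572 = 600$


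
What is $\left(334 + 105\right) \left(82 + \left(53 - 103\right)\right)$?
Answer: $14048$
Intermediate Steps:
$\left(334 + 105\right) \left(82 + \left(53 - 103\right)\right) = 439 \left(82 - 50\right) = 439 \cdot 32 = 14048$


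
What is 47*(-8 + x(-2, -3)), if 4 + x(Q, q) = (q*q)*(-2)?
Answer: -1410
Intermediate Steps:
x(Q, q) = -4 - 2*q² (x(Q, q) = -4 + (q*q)*(-2) = -4 + q²*(-2) = -4 - 2*q²)
47*(-8 + x(-2, -3)) = 47*(-8 + (-4 - 2*(-3)²)) = 47*(-8 + (-4 - 2*9)) = 47*(-8 + (-4 - 18)) = 47*(-8 - 22) = 47*(-30) = -1410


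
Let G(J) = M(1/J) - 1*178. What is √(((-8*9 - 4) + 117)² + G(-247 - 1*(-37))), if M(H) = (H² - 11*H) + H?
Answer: √66284401/210 ≈ 38.769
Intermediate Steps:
M(H) = H² - 10*H
G(J) = -178 + (-10 + 1/J)/J (G(J) = (-10 + 1/J)/J - 1*178 = (-10 + 1/J)/J - 178 = -178 + (-10 + 1/J)/J)
√(((-8*9 - 4) + 117)² + G(-247 - 1*(-37))) = √(((-8*9 - 4) + 117)² + (-178 + (-247 - 1*(-37))⁻² - 10/(-247 - 1*(-37)))) = √(((-72 - 4) + 117)² + (-178 + (-247 + 37)⁻² - 10/(-247 + 37))) = √((-76 + 117)² + (-178 + (-210)⁻² - 10/(-210))) = √(41² + (-178 + 1/44100 - 10*(-1/210))) = √(1681 + (-178 + 1/44100 + 1/21)) = √(1681 - 7847699/44100) = √(66284401/44100) = √66284401/210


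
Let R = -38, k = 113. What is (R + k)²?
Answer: 5625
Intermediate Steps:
(R + k)² = (-38 + 113)² = 75² = 5625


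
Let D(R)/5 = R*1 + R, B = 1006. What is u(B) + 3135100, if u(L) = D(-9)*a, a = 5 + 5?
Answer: 3134200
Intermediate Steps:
a = 10
D(R) = 10*R (D(R) = 5*(R*1 + R) = 5*(R + R) = 5*(2*R) = 10*R)
u(L) = -900 (u(L) = (10*(-9))*10 = -90*10 = -900)
u(B) + 3135100 = -900 + 3135100 = 3134200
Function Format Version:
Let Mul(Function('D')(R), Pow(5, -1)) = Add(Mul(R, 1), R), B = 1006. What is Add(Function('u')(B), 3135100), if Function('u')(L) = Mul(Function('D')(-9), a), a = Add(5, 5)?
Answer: 3134200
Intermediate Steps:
a = 10
Function('D')(R) = Mul(10, R) (Function('D')(R) = Mul(5, Add(Mul(R, 1), R)) = Mul(5, Add(R, R)) = Mul(5, Mul(2, R)) = Mul(10, R))
Function('u')(L) = -900 (Function('u')(L) = Mul(Mul(10, -9), 10) = Mul(-90, 10) = -900)
Add(Function('u')(B), 3135100) = Add(-900, 3135100) = 3134200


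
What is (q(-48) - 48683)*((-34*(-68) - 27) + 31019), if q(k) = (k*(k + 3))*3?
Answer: -1405528712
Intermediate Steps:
q(k) = 3*k*(3 + k) (q(k) = (k*(3 + k))*3 = 3*k*(3 + k))
(q(-48) - 48683)*((-34*(-68) - 27) + 31019) = (3*(-48)*(3 - 48) - 48683)*((-34*(-68) - 27) + 31019) = (3*(-48)*(-45) - 48683)*((2312 - 27) + 31019) = (6480 - 48683)*(2285 + 31019) = -42203*33304 = -1405528712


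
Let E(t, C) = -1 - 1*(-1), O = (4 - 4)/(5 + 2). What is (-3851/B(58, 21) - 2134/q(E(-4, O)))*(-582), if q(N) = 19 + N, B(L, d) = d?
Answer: 22888702/133 ≈ 1.7210e+5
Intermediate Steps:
O = 0 (O = 0/7 = 0*(⅐) = 0)
E(t, C) = 0 (E(t, C) = -1 + 1 = 0)
(-3851/B(58, 21) - 2134/q(E(-4, O)))*(-582) = (-3851/21 - 2134/(19 + 0))*(-582) = (-3851*1/21 - 2134/19)*(-582) = (-3851/21 - 2134*1/19)*(-582) = (-3851/21 - 2134/19)*(-582) = -117983/399*(-582) = 22888702/133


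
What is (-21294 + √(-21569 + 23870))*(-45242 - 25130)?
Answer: 1498501368 - 70372*√2301 ≈ 1.4951e+9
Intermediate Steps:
(-21294 + √(-21569 + 23870))*(-45242 - 25130) = (-21294 + √2301)*(-70372) = 1498501368 - 70372*√2301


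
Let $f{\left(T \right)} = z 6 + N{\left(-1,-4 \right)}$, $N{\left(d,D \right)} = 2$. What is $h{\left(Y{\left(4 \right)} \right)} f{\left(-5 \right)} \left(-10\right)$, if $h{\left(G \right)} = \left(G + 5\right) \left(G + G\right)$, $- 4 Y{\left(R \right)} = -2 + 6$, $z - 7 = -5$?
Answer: $1120$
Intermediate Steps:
$z = 2$ ($z = 7 - 5 = 2$)
$Y{\left(R \right)} = -1$ ($Y{\left(R \right)} = - \frac{-2 + 6}{4} = \left(- \frac{1}{4}\right) 4 = -1$)
$h{\left(G \right)} = 2 G \left(5 + G\right)$ ($h{\left(G \right)} = \left(5 + G\right) 2 G = 2 G \left(5 + G\right)$)
$f{\left(T \right)} = 14$ ($f{\left(T \right)} = 2 \cdot 6 + 2 = 12 + 2 = 14$)
$h{\left(Y{\left(4 \right)} \right)} f{\left(-5 \right)} \left(-10\right) = 2 \left(-1\right) \left(5 - 1\right) 14 \left(-10\right) = 2 \left(-1\right) 4 \cdot 14 \left(-10\right) = \left(-8\right) 14 \left(-10\right) = \left(-112\right) \left(-10\right) = 1120$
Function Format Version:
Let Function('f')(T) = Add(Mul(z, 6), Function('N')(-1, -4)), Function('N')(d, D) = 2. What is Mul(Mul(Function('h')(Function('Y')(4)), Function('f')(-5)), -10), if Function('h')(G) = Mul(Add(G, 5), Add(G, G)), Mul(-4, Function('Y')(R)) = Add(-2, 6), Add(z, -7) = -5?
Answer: 1120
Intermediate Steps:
z = 2 (z = Add(7, -5) = 2)
Function('Y')(R) = -1 (Function('Y')(R) = Mul(Rational(-1, 4), Add(-2, 6)) = Mul(Rational(-1, 4), 4) = -1)
Function('h')(G) = Mul(2, G, Add(5, G)) (Function('h')(G) = Mul(Add(5, G), Mul(2, G)) = Mul(2, G, Add(5, G)))
Function('f')(T) = 14 (Function('f')(T) = Add(Mul(2, 6), 2) = Add(12, 2) = 14)
Mul(Mul(Function('h')(Function('Y')(4)), Function('f')(-5)), -10) = Mul(Mul(Mul(2, -1, Add(5, -1)), 14), -10) = Mul(Mul(Mul(2, -1, 4), 14), -10) = Mul(Mul(-8, 14), -10) = Mul(-112, -10) = 1120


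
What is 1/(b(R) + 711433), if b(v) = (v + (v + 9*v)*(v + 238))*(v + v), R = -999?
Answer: -1/15186867785 ≈ -6.5846e-11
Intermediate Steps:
b(v) = 2*v*(v + 10*v*(238 + v)) (b(v) = (v + (10*v)*(238 + v))*(2*v) = (v + 10*v*(238 + v))*(2*v) = 2*v*(v + 10*v*(238 + v)))
1/(b(R) + 711433) = 1/((-999)²*(4762 + 20*(-999)) + 711433) = 1/(998001*(4762 - 19980) + 711433) = 1/(998001*(-15218) + 711433) = 1/(-15187579218 + 711433) = 1/(-15186867785) = -1/15186867785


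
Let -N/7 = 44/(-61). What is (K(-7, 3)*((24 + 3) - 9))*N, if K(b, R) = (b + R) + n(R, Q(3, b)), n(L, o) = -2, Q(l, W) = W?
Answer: -33264/61 ≈ -545.31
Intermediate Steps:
N = 308/61 (N = -308/(-61) = -308*(-1)/61 = -7*(-44/61) = 308/61 ≈ 5.0492)
K(b, R) = -2 + R + b (K(b, R) = (b + R) - 2 = (R + b) - 2 = -2 + R + b)
(K(-7, 3)*((24 + 3) - 9))*N = ((-2 + 3 - 7)*((24 + 3) - 9))*(308/61) = -6*(27 - 9)*(308/61) = -6*18*(308/61) = -108*308/61 = -33264/61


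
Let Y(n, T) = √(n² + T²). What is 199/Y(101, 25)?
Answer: 199*√10826/10826 ≈ 1.9126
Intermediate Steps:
Y(n, T) = √(T² + n²)
199/Y(101, 25) = 199/(√(25² + 101²)) = 199/(√(625 + 10201)) = 199/(√10826) = 199*(√10826/10826) = 199*√10826/10826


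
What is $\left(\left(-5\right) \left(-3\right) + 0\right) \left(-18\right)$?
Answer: $-270$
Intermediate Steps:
$\left(\left(-5\right) \left(-3\right) + 0\right) \left(-18\right) = \left(15 + 0\right) \left(-18\right) = 15 \left(-18\right) = -270$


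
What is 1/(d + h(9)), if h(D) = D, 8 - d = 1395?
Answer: -1/1378 ≈ -0.00072569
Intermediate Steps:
d = -1387 (d = 8 - 1*1395 = 8 - 1395 = -1387)
1/(d + h(9)) = 1/(-1387 + 9) = 1/(-1378) = -1/1378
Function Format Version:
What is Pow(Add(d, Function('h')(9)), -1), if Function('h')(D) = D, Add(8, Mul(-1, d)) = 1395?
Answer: Rational(-1, 1378) ≈ -0.00072569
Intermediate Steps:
d = -1387 (d = Add(8, Mul(-1, 1395)) = Add(8, -1395) = -1387)
Pow(Add(d, Function('h')(9)), -1) = Pow(Add(-1387, 9), -1) = Pow(-1378, -1) = Rational(-1, 1378)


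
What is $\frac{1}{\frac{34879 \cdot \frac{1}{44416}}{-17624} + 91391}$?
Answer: $\frac{782787584}{71539740054465} \approx 1.0942 \cdot 10^{-5}$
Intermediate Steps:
$\frac{1}{\frac{34879 \cdot \frac{1}{44416}}{-17624} + 91391} = \frac{1}{34879 \cdot \frac{1}{44416} \left(- \frac{1}{17624}\right) + 91391} = \frac{1}{\frac{34879}{44416} \left(- \frac{1}{17624}\right) + 91391} = \frac{1}{- \frac{34879}{782787584} + 91391} = \frac{1}{\frac{71539740054465}{782787584}} = \frac{782787584}{71539740054465}$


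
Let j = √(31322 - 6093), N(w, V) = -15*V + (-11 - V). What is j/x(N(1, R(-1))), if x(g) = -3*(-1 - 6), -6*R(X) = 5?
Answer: √25229/21 ≈ 7.5636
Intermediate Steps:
R(X) = -⅚ (R(X) = -⅙*5 = -⅚)
N(w, V) = -11 - 16*V
x(g) = 21 (x(g) = -3*(-7) = 21)
j = √25229 ≈ 158.84
j/x(N(1, R(-1))) = √25229/21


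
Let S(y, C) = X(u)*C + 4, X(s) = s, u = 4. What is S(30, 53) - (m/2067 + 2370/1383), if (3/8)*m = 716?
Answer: 609931378/2858661 ≈ 213.36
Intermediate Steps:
S(y, C) = 4 + 4*C (S(y, C) = 4*C + 4 = 4 + 4*C)
m = 5728/3 (m = (8/3)*716 = 5728/3 ≈ 1909.3)
S(30, 53) - (m/2067 + 2370/1383) = (4 + 4*53) - ((5728/3)/2067 + 2370/1383) = (4 + 212) - ((5728/3)*(1/2067) + 2370*(1/1383)) = 216 - (5728/6201 + 790/461) = 216 - 1*7539398/2858661 = 216 - 7539398/2858661 = 609931378/2858661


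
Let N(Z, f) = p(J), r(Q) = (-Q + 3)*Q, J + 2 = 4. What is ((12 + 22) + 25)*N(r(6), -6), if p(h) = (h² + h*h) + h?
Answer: 590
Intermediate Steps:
J = 2 (J = -2 + 4 = 2)
p(h) = h + 2*h² (p(h) = (h² + h²) + h = 2*h² + h = h + 2*h²)
r(Q) = Q*(3 - Q) (r(Q) = (3 - Q)*Q = Q*(3 - Q))
N(Z, f) = 10 (N(Z, f) = 2*(1 + 2*2) = 2*(1 + 4) = 2*5 = 10)
((12 + 22) + 25)*N(r(6), -6) = ((12 + 22) + 25)*10 = (34 + 25)*10 = 59*10 = 590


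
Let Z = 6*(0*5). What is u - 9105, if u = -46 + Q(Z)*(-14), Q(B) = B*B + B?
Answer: -9151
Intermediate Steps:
Z = 0 (Z = 6*0 = 0)
Q(B) = B + B² (Q(B) = B² + B = B + B²)
u = -46 (u = -46 + (0*(1 + 0))*(-14) = -46 + (0*1)*(-14) = -46 + 0*(-14) = -46 + 0 = -46)
u - 9105 = -46 - 9105 = -9151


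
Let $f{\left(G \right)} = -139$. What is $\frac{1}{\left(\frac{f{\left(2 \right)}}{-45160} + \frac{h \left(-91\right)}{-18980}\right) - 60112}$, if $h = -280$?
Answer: $- \frac{3296680}{198174443693} \approx -1.6635 \cdot 10^{-5}$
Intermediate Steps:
$\frac{1}{\left(\frac{f{\left(2 \right)}}{-45160} + \frac{h \left(-91\right)}{-18980}\right) - 60112} = \frac{1}{\left(- \frac{139}{-45160} + \frac{\left(-280\right) \left(-91\right)}{-18980}\right) - 60112} = \frac{1}{\left(\left(-139\right) \left(- \frac{1}{45160}\right) + 25480 \left(- \frac{1}{18980}\right)\right) - 60112} = \frac{1}{\left(\frac{139}{45160} - \frac{98}{73}\right) - 60112} = \frac{1}{- \frac{4415533}{3296680} - 60112} = \frac{1}{- \frac{198174443693}{3296680}} = - \frac{3296680}{198174443693}$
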